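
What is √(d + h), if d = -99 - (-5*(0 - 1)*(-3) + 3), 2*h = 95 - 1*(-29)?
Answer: 5*I ≈ 5.0*I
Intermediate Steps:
h = 62 (h = (95 - 1*(-29))/2 = (95 + 29)/2 = (½)*124 = 62)
d = -87 (d = -99 - (-5*(-1)*(-3) + 3) = -99 - (5*(-3) + 3) = -99 - (-15 + 3) = -99 - 1*(-12) = -99 + 12 = -87)
√(d + h) = √(-87 + 62) = √(-25) = 5*I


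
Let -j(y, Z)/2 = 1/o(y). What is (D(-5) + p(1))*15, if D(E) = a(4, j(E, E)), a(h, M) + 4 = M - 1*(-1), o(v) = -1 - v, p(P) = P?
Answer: -75/2 ≈ -37.500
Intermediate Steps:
j(y, Z) = -2/(-1 - y)
a(h, M) = -3 + M (a(h, M) = -4 + (M - 1*(-1)) = -4 + (M + 1) = -4 + (1 + M) = -3 + M)
D(E) = -3 + 2/(1 + E)
(D(-5) + p(1))*15 = ((-1 - 3*(-5))/(1 - 5) + 1)*15 = ((-1 + 15)/(-4) + 1)*15 = (-¼*14 + 1)*15 = (-7/2 + 1)*15 = -5/2*15 = -75/2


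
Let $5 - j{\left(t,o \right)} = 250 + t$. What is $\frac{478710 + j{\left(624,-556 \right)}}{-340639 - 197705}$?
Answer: $- \frac{477841}{538344} \approx -0.88761$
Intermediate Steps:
$j{\left(t,o \right)} = -245 - t$ ($j{\left(t,o \right)} = 5 - \left(250 + t\right) = -245 - t$)
$\frac{478710 + j{\left(624,-556 \right)}}{-340639 - 197705} = \frac{478710 - 869}{-340639 - 197705} = \frac{478710 - 869}{-538344} = \left(478710 - 869\right) \left(- \frac{1}{538344}\right) = 477841 \left(- \frac{1}{538344}\right) = - \frac{477841}{538344}$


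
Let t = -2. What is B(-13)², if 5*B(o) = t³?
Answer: 64/25 ≈ 2.5600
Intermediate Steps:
B(o) = -8/5 (B(o) = (⅕)*(-2)³ = (⅕)*(-8) = -8/5)
B(-13)² = (-8/5)² = 64/25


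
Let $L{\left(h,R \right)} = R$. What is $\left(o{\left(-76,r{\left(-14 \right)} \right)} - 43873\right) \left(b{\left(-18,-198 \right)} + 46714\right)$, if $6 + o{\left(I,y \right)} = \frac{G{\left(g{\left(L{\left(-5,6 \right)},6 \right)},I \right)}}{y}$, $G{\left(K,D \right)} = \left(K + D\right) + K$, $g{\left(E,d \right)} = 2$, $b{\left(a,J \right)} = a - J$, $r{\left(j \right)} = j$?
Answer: $- \frac{14401944598}{7} \approx -2.0574 \cdot 10^{9}$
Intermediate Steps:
$G{\left(K,D \right)} = D + 2 K$ ($G{\left(K,D \right)} = \left(D + K\right) + K = D + 2 K$)
$o{\left(I,y \right)} = -6 + \frac{4 + I}{y}$ ($o{\left(I,y \right)} = -6 + \frac{I + 2 \cdot 2}{y} = -6 + \frac{I + 4}{y} = -6 + \frac{4 + I}{y}$)
$\left(o{\left(-76,r{\left(-14 \right)} \right)} - 43873\right) \left(b{\left(-18,-198 \right)} + 46714\right) = \left(\frac{4 - 76 - -84}{-14} - 43873\right) \left(\left(-18 - -198\right) + 46714\right) = \left(- \frac{4 - 76 + 84}{14} - 43873\right) \left(\left(-18 + 198\right) + 46714\right) = \left(\left(- \frac{1}{14}\right) 12 - 43873\right) \left(180 + 46714\right) = \left(- \frac{6}{7} - 43873\right) 46894 = \left(- \frac{307117}{7}\right) 46894 = - \frac{14401944598}{7}$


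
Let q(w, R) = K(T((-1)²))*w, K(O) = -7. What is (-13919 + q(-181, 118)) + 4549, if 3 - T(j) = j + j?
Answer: -8103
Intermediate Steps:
T(j) = 3 - 2*j (T(j) = 3 - (j + j) = 3 - 2*j)
q(w, R) = -7*w
(-13919 + q(-181, 118)) + 4549 = (-13919 - 7*(-181)) + 4549 = (-13919 + 1267) + 4549 = -12652 + 4549 = -8103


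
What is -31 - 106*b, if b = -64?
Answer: 6753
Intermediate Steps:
-31 - 106*b = -31 - 106*(-64) = -31 + 6784 = 6753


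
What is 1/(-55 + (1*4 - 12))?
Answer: -1/63 ≈ -0.015873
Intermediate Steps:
1/(-55 + (1*4 - 12)) = 1/(-55 + (4 - 12)) = 1/(-55 - 8) = 1/(-63) = -1/63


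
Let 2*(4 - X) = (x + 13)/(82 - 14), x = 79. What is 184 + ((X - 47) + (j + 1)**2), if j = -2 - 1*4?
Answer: 5621/34 ≈ 165.32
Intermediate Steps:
j = -6 (j = -2 - 4 = -6)
X = 113/34 (X = 4 - (79 + 13)/(2*(82 - 14)) = 4 - 46/68 = 4 - 1/2*23/17 = 4 - 23/34 = 113/34 ≈ 3.3235)
184 + ((X - 47) + (j + 1)**2) = 184 + ((113/34 - 47) + (-6 + 1)**2) = 184 + (-1485/34 + (-5)**2) = 184 + (-1485/34 + 25) = 184 - 635/34 = 5621/34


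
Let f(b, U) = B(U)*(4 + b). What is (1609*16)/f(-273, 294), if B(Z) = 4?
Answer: -6436/269 ≈ -23.926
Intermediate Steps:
f(b, U) = 16 + 4*b (f(b, U) = 4*(4 + b) = 16 + 4*b)
(1609*16)/f(-273, 294) = (1609*16)/(16 + 4*(-273)) = 25744/(16 - 1092) = 25744/(-1076) = 25744*(-1/1076) = -6436/269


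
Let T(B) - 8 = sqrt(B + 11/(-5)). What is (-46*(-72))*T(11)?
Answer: 26496 + 6624*sqrt(55)/5 ≈ 36321.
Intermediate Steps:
T(B) = 8 + sqrt(-11/5 + B) (T(B) = 8 + sqrt(B + 11/(-5)) = 8 + sqrt(B + 11*(-1/5)) = 8 + sqrt(B - 11/5) = 8 + sqrt(-11/5 + B))
(-46*(-72))*T(11) = (-46*(-72))*(8 + sqrt(-55 + 25*11)/5) = 3312*(8 + sqrt(-55 + 275)/5) = 3312*(8 + sqrt(220)/5) = 3312*(8 + (2*sqrt(55))/5) = 3312*(8 + 2*sqrt(55)/5) = 26496 + 6624*sqrt(55)/5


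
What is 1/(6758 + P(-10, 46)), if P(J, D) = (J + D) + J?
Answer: 1/6784 ≈ 0.00014741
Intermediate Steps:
P(J, D) = D + 2*J (P(J, D) = (D + J) + J = D + 2*J)
1/(6758 + P(-10, 46)) = 1/(6758 + (46 + 2*(-10))) = 1/(6758 + (46 - 20)) = 1/(6758 + 26) = 1/6784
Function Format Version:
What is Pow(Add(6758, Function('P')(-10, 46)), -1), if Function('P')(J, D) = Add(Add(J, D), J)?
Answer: Rational(1, 6784) ≈ 0.00014741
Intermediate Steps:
Function('P')(J, D) = Add(D, Mul(2, J)) (Function('P')(J, D) = Add(Add(D, J), J) = Add(D, Mul(2, J)))
Pow(Add(6758, Function('P')(-10, 46)), -1) = Pow(Add(6758, Add(46, Mul(2, -10))), -1) = Pow(Add(6758, Add(46, -20)), -1) = Pow(Add(6758, 26), -1) = Pow(6784, -1) = Rational(1, 6784)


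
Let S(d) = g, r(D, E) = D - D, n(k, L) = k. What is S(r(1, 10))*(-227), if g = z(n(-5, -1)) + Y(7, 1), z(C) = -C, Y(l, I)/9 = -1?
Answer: 908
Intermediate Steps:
Y(l, I) = -9 (Y(l, I) = 9*(-1) = -9)
r(D, E) = 0
g = -4 (g = -1*(-5) - 9 = 5 - 9 = -4)
S(d) = -4
S(r(1, 10))*(-227) = -4*(-227) = 908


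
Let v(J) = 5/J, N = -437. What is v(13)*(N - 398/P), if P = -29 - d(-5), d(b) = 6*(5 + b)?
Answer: -61375/377 ≈ -162.80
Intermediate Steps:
d(b) = 30 + 6*b
P = -29 (P = -29 - (30 + 6*(-5)) = -29 - (30 - 30) = -29 - 1*0 = -29 + 0 = -29)
v(13)*(N - 398/P) = (5/13)*(-437 - 398/(-29)) = (5*(1/13))*(-437 - 398*(-1/29)) = 5*(-437 + 398/29)/13 = (5/13)*(-12275/29) = -61375/377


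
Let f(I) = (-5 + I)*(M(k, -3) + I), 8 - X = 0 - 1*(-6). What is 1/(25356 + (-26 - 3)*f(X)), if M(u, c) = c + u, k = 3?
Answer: 1/25530 ≈ 3.9170e-5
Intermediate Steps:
X = 2 (X = 8 - (0 - 1*(-6)) = 8 - (0 + 6) = 8 - 1*6 = 8 - 6 = 2)
f(I) = I*(-5 + I) (f(I) = (-5 + I)*((-3 + 3) + I) = (-5 + I)*(0 + I) = (-5 + I)*I = I*(-5 + I))
1/(25356 + (-26 - 3)*f(X)) = 1/(25356 + (-26 - 3)*(2*(-5 + 2))) = 1/(25356 - 58*(-3)) = 1/(25356 - 29*(-6)) = 1/(25356 + 174) = 1/25530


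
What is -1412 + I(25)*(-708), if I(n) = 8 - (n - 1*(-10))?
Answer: 17704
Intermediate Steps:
I(n) = -2 - n (I(n) = 8 - (n + 10) = 8 - (10 + n) = 8 + (-10 - n) = -2 - n)
-1412 + I(25)*(-708) = -1412 + (-2 - 1*25)*(-708) = -1412 + (-2 - 25)*(-708) = -1412 - 27*(-708) = -1412 + 19116 = 17704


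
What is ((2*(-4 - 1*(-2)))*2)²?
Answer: 64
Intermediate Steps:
((2*(-4 - 1*(-2)))*2)² = ((2*(-4 + 2))*2)² = ((2*(-2))*2)² = (-4*2)² = (-8)² = 64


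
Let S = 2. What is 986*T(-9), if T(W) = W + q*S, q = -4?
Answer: -16762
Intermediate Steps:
T(W) = -8 + W (T(W) = W - 4*2 = W - 8 = -8 + W)
986*T(-9) = 986*(-8 - 9) = 986*(-17) = -16762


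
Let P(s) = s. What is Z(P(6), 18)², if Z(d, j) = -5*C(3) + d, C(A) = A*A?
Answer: 1521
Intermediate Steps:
C(A) = A²
Z(d, j) = -45 + d (Z(d, j) = -5*3² + d = -5*9 + d = -45 + d)
Z(P(6), 18)² = (-45 + 6)² = (-39)² = 1521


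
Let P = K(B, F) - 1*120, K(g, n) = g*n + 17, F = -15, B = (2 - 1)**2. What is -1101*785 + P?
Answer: -864403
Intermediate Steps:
B = 1 (B = 1**2 = 1)
K(g, n) = 17 + g*n
P = -118 (P = (17 + 1*(-15)) - 1*120 = (17 - 15) - 120 = 2 - 120 = -118)
-1101*785 + P = -1101*785 - 118 = -864285 - 118 = -864403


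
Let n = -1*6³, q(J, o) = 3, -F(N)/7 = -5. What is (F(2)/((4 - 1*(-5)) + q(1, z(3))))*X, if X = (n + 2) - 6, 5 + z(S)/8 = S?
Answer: -1925/3 ≈ -641.67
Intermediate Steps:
z(S) = -40 + 8*S
F(N) = 35 (F(N) = -7*(-5) = 35)
n = -216 (n = -1*216 = -216)
X = -220 (X = (-216 + 2) - 6 = -214 - 6 = -220)
(F(2)/((4 - 1*(-5)) + q(1, z(3))))*X = (35/((4 - 1*(-5)) + 3))*(-220) = (35/((4 + 5) + 3))*(-220) = (35/(9 + 3))*(-220) = (35/12)*(-220) = -1925/3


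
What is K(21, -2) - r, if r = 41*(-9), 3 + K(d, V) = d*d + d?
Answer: 828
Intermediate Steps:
K(d, V) = -3 + d + d**2 (K(d, V) = -3 + (d*d + d) = -3 + (d**2 + d) = -3 + (d + d**2) = -3 + d + d**2)
r = -369
K(21, -2) - r = (-3 + 21 + 21**2) - 1*(-369) = (-3 + 21 + 441) + 369 = 459 + 369 = 828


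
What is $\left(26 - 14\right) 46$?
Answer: $552$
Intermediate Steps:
$\left(26 - 14\right) 46 = 12 \cdot 46 = 552$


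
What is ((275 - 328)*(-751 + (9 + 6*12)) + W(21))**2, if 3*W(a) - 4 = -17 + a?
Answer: 11350345444/9 ≈ 1.2612e+9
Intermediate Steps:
W(a) = -13/3 + a/3 (W(a) = 4/3 + (-17 + a)/3 = 4/3 + (-17/3 + a/3) = -13/3 + a/3)
((275 - 328)*(-751 + (9 + 6*12)) + W(21))**2 = ((275 - 328)*(-751 + (9 + 6*12)) + (-13/3 + (1/3)*21))**2 = (-53*(-751 + (9 + 72)) + (-13/3 + 7))**2 = (-53*(-751 + 81) + 8/3)**2 = (-53*(-670) + 8/3)**2 = (35510 + 8/3)**2 = (106538/3)**2 = 11350345444/9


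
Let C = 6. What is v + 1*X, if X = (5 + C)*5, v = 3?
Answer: 58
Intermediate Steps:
X = 55 (X = (5 + 6)*5 = 11*5 = 55)
v + 1*X = 3 + 1*55 = 3 + 55 = 58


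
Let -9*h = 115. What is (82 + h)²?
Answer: 388129/81 ≈ 4791.7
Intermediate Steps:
h = -115/9 (h = -⅑*115 = -115/9 ≈ -12.778)
(82 + h)² = (82 - 115/9)² = (623/9)² = 388129/81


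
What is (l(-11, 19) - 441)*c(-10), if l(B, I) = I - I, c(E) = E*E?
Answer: -44100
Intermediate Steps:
c(E) = E**2
l(B, I) = 0
(l(-11, 19) - 441)*c(-10) = (0 - 441)*(-10)**2 = -441*100 = -44100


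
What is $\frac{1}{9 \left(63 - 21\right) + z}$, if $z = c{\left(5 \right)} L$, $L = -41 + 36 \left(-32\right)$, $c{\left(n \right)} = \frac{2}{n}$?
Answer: $- \frac{5}{496} \approx -0.010081$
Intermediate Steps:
$L = -1193$ ($L = -41 - 1152 = -1193$)
$z = - \frac{2386}{5}$ ($z = \frac{2}{5} \left(-1193\right) = - \frac{2386}{5} \approx -477.2$)
$\frac{1}{9 \left(63 - 21\right) + z} = \frac{1}{9 \left(63 - 21\right) - \frac{2386}{5}} = \frac{1}{9 \cdot 42 - \frac{2386}{5}} = \frac{1}{378 - \frac{2386}{5}} = \frac{1}{- \frac{496}{5}} = - \frac{5}{496}$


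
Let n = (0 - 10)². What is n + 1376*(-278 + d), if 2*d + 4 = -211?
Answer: -530348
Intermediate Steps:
d = -215/2 (d = -2 + (½)*(-211) = -2 - 211/2 = -215/2 ≈ -107.50)
n = 100 (n = (-10)² = 100)
n + 1376*(-278 + d) = 100 + 1376*(-278 - 215/2) = 100 + 1376*(-771/2) = 100 - 530448 = -530348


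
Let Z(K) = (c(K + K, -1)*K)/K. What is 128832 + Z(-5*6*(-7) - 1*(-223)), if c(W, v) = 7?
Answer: 128839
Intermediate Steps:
Z(K) = 7 (Z(K) = (7*K)/K = 7)
128832 + Z(-5*6*(-7) - 1*(-223)) = 128832 + 7 = 128839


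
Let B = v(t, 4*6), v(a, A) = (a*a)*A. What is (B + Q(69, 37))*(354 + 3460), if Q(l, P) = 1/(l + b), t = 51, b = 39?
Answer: 12856599251/54 ≈ 2.3809e+8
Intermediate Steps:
v(a, A) = A*a² (v(a, A) = a²*A = A*a²)
B = 62424 (B = (4*6)*51² = 24*2601 = 62424)
Q(l, P) = 1/(39 + l) (Q(l, P) = 1/(l + 39) = 1/(39 + l))
(B + Q(69, 37))*(354 + 3460) = (62424 + 1/(39 + 69))*(354 + 3460) = (62424 + 1/108)*3814 = (6741793/108)*3814 = 12856599251/54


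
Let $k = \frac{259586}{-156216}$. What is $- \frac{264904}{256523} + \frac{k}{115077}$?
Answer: $- \frac{2381105498935403}{2305740136043268} \approx -1.0327$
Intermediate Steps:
$k = - \frac{129793}{78108}$ ($k = 259586 \left(- \frac{1}{156216}\right) = - \frac{129793}{78108} \approx -1.6617$)
$- \frac{264904}{256523} + \frac{k}{115077} = - \frac{264904}{256523} - \frac{129793}{78108 \cdot 115077} = \left(-264904\right) \frac{1}{256523} - \frac{129793}{8988434316} = - \frac{264904}{256523} - \frac{129793}{8988434316} = - \frac{2381105498935403}{2305740136043268}$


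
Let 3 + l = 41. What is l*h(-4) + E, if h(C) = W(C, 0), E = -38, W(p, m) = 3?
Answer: 76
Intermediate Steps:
l = 38 (l = -3 + 41 = 38)
h(C) = 3
l*h(-4) + E = 38*3 - 38 = 114 - 38 = 76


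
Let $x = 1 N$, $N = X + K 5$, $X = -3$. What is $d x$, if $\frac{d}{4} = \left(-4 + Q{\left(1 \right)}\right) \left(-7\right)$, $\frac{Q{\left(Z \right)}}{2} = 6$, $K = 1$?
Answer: $-448$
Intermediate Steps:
$Q{\left(Z \right)} = 12$ ($Q{\left(Z \right)} = 2 \cdot 6 = 12$)
$N = 2$ ($N = -3 + 1 \cdot 5 = -3 + 5 = 2$)
$d = -224$ ($d = 4 \left(-4 + 12\right) \left(-7\right) = 4 \cdot 8 \left(-7\right) = 4 \left(-56\right) = -224$)
$x = 2$ ($x = 1 \cdot 2 = 2$)
$d x = \left(-224\right) 2 = -448$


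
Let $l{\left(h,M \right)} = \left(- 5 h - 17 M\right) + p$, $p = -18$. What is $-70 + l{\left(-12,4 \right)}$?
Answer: $-96$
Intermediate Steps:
$l{\left(h,M \right)} = -18 - 17 M - 5 h$ ($l{\left(h,M \right)} = \left(- 5 h - 17 M\right) - 18 = \left(- 17 M - 5 h\right) - 18 = -18 - 17 M - 5 h$)
$-70 + l{\left(-12,4 \right)} = -70 - 26 = -96$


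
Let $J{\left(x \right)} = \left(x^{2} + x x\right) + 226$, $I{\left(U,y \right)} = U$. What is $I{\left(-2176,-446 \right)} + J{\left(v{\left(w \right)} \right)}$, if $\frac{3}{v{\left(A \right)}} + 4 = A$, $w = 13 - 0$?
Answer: $- \frac{17548}{9} \approx -1949.8$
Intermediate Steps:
$w = 13$ ($w = 13 + 0 = 13$)
$v{\left(A \right)} = \frac{3}{-4 + A}$
$J{\left(x \right)} = 226 + 2 x^{2}$ ($J{\left(x \right)} = \left(x^{2} + x^{2}\right) + 226 = 2 x^{2} + 226 = 226 + 2 x^{2}$)
$I{\left(-2176,-446 \right)} + J{\left(v{\left(w \right)} \right)} = -2176 + \left(226 + 2 \left(\frac{3}{-4 + 13}\right)^{2}\right) = -2176 + \left(226 + 2 \left(\frac{3}{9}\right)^{2}\right) = -2176 + \left(226 + 2 \left(3 \cdot \frac{1}{9}\right)^{2}\right) = -2176 + \left(226 + \frac{2}{9}\right) = -2176 + \frac{2036}{9} = - \frac{17548}{9}$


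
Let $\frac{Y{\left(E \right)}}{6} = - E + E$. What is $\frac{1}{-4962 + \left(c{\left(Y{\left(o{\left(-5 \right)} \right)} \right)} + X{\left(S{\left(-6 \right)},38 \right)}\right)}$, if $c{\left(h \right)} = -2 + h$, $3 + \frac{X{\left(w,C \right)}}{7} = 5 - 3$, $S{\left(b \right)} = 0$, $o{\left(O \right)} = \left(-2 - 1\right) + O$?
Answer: $- \frac{1}{4971} \approx -0.00020117$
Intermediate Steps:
$o{\left(O \right)} = -3 + O$
$X{\left(w,C \right)} = -7$ ($X{\left(w,C \right)} = -21 + 7 \left(5 - 3\right) = -21 + 7 \cdot 2 = -21 + 14 = -7$)
$Y{\left(E \right)} = 0$ ($Y{\left(E \right)} = 6 \left(- E + E\right) = 6 \cdot 0 = 0$)
$\frac{1}{-4962 + \left(c{\left(Y{\left(o{\left(-5 \right)} \right)} \right)} + X{\left(S{\left(-6 \right)},38 \right)}\right)} = \frac{1}{-4962 + \left(\left(-2 + 0\right) - 7\right)} = \frac{1}{-4962 - 9} = \frac{1}{-4971} = - \frac{1}{4971}$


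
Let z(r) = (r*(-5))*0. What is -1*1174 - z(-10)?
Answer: -1174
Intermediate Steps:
z(r) = 0 (z(r) = -5*r*0 = 0)
-1*1174 - z(-10) = -1*1174 - 1*0 = -1174 + 0 = -1174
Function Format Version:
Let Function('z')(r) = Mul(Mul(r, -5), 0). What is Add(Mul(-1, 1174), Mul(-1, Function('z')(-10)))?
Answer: -1174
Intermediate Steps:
Function('z')(r) = 0 (Function('z')(r) = Mul(Mul(-5, r), 0) = 0)
Add(Mul(-1, 1174), Mul(-1, Function('z')(-10))) = Add(Mul(-1, 1174), Mul(-1, 0)) = Add(-1174, 0) = -1174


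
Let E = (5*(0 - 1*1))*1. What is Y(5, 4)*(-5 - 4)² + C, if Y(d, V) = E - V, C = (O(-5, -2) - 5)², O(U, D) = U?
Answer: -629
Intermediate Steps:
E = -5 (E = (5*(0 - 1))*1 = (5*(-1))*1 = -5*1 = -5)
C = 100 (C = (-5 - 5)² = (-10)² = 100)
Y(d, V) = -5 - V
Y(5, 4)*(-5 - 4)² + C = (-5 - 1*4)*(-5 - 4)² + 100 = (-5 - 4)*(-9)² + 100 = -9*81 + 100 = -729 + 100 = -629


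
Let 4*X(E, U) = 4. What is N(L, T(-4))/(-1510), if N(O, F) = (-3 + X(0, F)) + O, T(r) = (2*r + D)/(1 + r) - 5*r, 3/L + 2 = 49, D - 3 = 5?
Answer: 91/70970 ≈ 0.0012822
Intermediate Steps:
D = 8 (D = 3 + 5 = 8)
L = 3/47 (L = 3/(-2 + 49) = 3/47 ≈ 0.063830)
X(E, U) = 1 (X(E, U) = (1/4)*4 = 1)
T(r) = -5*r + (8 + 2*r)/(1 + r) (T(r) = (2*r + 8)/(1 + r) - 5*r = (8 + 2*r)/(1 + r) - 5*r = -5*r + (8 + 2*r)/(1 + r))
N(O, F) = -2 + O (N(O, F) = (-3 + 1) + O = -2 + O)
N(L, T(-4))/(-1510) = (-2 + 3/47)/(-1510) = -91/47*(-1/1510) = 91/70970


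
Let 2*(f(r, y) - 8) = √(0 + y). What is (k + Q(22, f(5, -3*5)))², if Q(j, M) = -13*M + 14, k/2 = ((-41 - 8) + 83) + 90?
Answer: 97321/4 - 2054*I*√15 ≈ 24330.0 - 7955.1*I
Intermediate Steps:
f(r, y) = 8 + √y/2 (f(r, y) = 8 + √(0 + y)/2 = 8 + √y/2)
k = 248 (k = 2*(((-41 - 8) + 83) + 90) = 2*((-49 + 83) + 90) = 2*(34 + 90) = 2*124 = 248)
Q(j, M) = 14 - 13*M
(k + Q(22, f(5, -3*5)))² = (248 + (14 - 13*(8 + √(-3*5)/2)))² = (248 + (14 - 13*(8 + √(-15)/2)))² = (248 + (14 - 13*(8 + (I*√15)/2)))² = (248 + (14 - 13*(8 + I*√15/2)))² = (248 + (14 + (-104 - 13*I*√15/2)))² = (248 + (-90 - 13*I*√15/2))² = (158 - 13*I*√15/2)²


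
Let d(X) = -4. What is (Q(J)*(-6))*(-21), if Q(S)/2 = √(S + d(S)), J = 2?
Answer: 252*I*√2 ≈ 356.38*I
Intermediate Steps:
Q(S) = 2*√(-4 + S) (Q(S) = 2*√(S - 4) = 2*√(-4 + S))
(Q(J)*(-6))*(-21) = ((2*√(-4 + 2))*(-6))*(-21) = ((2*√(-2))*(-6))*(-21) = ((2*(I*√2))*(-6))*(-21) = ((2*I*√2)*(-6))*(-21) = -12*I*√2*(-21) = 252*I*√2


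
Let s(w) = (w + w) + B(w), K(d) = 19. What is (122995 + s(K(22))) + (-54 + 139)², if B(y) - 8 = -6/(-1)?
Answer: 130272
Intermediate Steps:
B(y) = 14 (B(y) = 8 - 6/(-1) = 8 - 6*(-1) = 8 + 6 = 14)
s(w) = 14 + 2*w (s(w) = (w + w) + 14 = 2*w + 14 = 14 + 2*w)
(122995 + s(K(22))) + (-54 + 139)² = (122995 + (14 + 2*19)) + (-54 + 139)² = (122995 + (14 + 38)) + 85² = (122995 + 52) + 7225 = 123047 + 7225 = 130272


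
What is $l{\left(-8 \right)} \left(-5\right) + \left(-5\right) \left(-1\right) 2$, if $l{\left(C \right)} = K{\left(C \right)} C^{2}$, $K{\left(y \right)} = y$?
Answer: $2570$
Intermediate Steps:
$l{\left(C \right)} = C^{3}$ ($l{\left(C \right)} = C C^{2} = C^{3}$)
$l{\left(-8 \right)} \left(-5\right) + \left(-5\right) \left(-1\right) 2 = \left(-8\right)^{3} \left(-5\right) + \left(-5\right) \left(-1\right) 2 = \left(-512\right) \left(-5\right) + 5 \cdot 2 = 2560 + 10 = 2570$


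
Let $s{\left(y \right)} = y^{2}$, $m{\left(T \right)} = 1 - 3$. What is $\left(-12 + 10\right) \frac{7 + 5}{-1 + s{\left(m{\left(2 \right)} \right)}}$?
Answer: $-8$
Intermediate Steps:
$m{\left(T \right)} = -2$ ($m{\left(T \right)} = 1 - 3 = -2$)
$\left(-12 + 10\right) \frac{7 + 5}{-1 + s{\left(m{\left(2 \right)} \right)}} = \left(-12 + 10\right) \frac{7 + 5}{-1 + \left(-2\right)^{2}} = - 2 \frac{12}{-1 + 4} = - 2 \cdot \frac{12}{3} = - 2 \cdot 12 \cdot \frac{1}{3} = \left(-2\right) 4 = -8$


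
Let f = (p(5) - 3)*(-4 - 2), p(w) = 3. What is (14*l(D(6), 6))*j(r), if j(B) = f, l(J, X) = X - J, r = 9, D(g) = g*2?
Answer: 0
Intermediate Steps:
D(g) = 2*g
f = 0 (f = (3 - 3)*(-4 - 2) = 0*(-6) = 0)
j(B) = 0
(14*l(D(6), 6))*j(r) = (14*(6 - 2*6))*0 = (14*(6 - 1*12))*0 = (14*(6 - 12))*0 = (14*(-6))*0 = -84*0 = 0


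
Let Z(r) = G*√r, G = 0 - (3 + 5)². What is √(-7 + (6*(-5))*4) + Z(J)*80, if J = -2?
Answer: I*(√127 - 5120*√2) ≈ -7229.5*I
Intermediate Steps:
G = -64 (G = 0 - 1*8² = 0 - 1*64 = 0 - 64 = -64)
Z(r) = -64*√r
√(-7 + (6*(-5))*4) + Z(J)*80 = √(-7 + (6*(-5))*4) - 64*I*√2*80 = √(-7 - 30*4) - 64*I*√2*80 = √(-7 - 120) - 64*I*√2*80 = √(-127) - 5120*I*√2 = I*√127 - 5120*I*√2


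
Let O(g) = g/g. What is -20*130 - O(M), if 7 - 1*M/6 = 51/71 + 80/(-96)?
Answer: -2601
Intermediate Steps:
M = 3031/71 (M = 42 - 6*(51/71 + 80/(-96)) = 42 - 6*(51*(1/71) + 80*(-1/96)) = 42 - 6*(51/71 - ⅚) = 42 - 6*(-49/426) = 42 + 49/71 = 3031/71 ≈ 42.690)
O(g) = 1
-20*130 - O(M) = -20*130 - 1*1 = -2600 - 1 = -2601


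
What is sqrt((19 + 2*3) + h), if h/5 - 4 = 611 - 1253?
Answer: I*sqrt(3165) ≈ 56.258*I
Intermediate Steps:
h = -3190 (h = 20 + 5*(611 - 1253) = 20 + 5*(-642) = 20 - 3210 = -3190)
sqrt((19 + 2*3) + h) = sqrt((19 + 2*3) - 3190) = sqrt((19 + 6) - 3190) = sqrt(25 - 3190) = sqrt(-3165) = I*sqrt(3165)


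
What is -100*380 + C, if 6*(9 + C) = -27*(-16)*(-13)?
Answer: -38945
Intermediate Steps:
C = -945 (C = -9 + (-27*(-16)*(-13))/6 = -9 + (432*(-13))/6 = -9 + (⅙)*(-5616) = -9 - 936 = -945)
-100*380 + C = -100*380 - 945 = -38000 - 945 = -38945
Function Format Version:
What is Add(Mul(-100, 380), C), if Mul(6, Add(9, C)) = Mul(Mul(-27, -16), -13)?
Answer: -38945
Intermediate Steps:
C = -945 (C = Add(-9, Mul(Rational(1, 6), Mul(Mul(-27, -16), -13))) = Add(-9, Mul(Rational(1, 6), Mul(432, -13))) = Add(-9, Mul(Rational(1, 6), -5616)) = Add(-9, -936) = -945)
Add(Mul(-100, 380), C) = Add(Mul(-100, 380), -945) = Add(-38000, -945) = -38945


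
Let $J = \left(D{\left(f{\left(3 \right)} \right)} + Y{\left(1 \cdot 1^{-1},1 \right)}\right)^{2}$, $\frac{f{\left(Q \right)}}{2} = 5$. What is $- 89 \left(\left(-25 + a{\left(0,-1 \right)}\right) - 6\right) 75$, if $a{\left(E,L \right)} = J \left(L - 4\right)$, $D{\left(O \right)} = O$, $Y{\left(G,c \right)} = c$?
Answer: $4245300$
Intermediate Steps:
$f{\left(Q \right)} = 10$ ($f{\left(Q \right)} = 2 \cdot 5 = 10$)
$J = 121$ ($J = \left(10 + 1\right)^{2} = 11^{2} = 121$)
$a{\left(E,L \right)} = -484 + 121 L$ ($a{\left(E,L \right)} = 121 \left(L - 4\right) = 121 \left(-4 + L\right) = -484 + 121 L$)
$- 89 \left(\left(-25 + a{\left(0,-1 \right)}\right) - 6\right) 75 = - 89 \left(\left(-25 + \left(-484 + 121 \left(-1\right)\right)\right) - 6\right) 75 = - 89 \left(\left(-25 - 605\right) - 6\right) 75 = - 89 \left(-630 - 6\right) 75 = \left(-89\right) \left(-636\right) 75 = 56604 \cdot 75 = 4245300$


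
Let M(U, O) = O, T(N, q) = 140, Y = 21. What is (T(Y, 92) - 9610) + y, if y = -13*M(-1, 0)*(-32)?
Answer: -9470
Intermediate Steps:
y = 0 (y = -13*0*(-32) = 0*(-32) = 0)
(T(Y, 92) - 9610) + y = (140 - 9610) + 0 = -9470 + 0 = -9470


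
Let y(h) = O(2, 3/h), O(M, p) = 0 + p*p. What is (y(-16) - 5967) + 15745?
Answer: 2503177/256 ≈ 9778.0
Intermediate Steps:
O(M, p) = p² (O(M, p) = 0 + p² = p²)
y(h) = 9/h² (y(h) = (3/h)² = 9/h²)
(y(-16) - 5967) + 15745 = (9/(-16)² - 5967) + 15745 = (9*(1/256) - 5967) + 15745 = (9/256 - 5967) + 15745 = -1527543/256 + 15745 = 2503177/256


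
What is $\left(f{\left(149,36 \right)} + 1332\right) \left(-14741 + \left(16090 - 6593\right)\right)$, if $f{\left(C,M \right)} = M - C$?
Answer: $-6392436$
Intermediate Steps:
$\left(f{\left(149,36 \right)} + 1332\right) \left(-14741 + \left(16090 - 6593\right)\right) = \left(\left(36 - 149\right) + 1332\right) \left(-14741 + \left(16090 - 6593\right)\right) = \left(-113 + 1332\right) \left(-14741 + 9497\right) = 1219 \left(-5244\right) = -6392436$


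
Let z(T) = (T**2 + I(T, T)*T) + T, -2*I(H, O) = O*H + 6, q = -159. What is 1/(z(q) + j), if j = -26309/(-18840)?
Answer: 18840/38347687649 ≈ 4.9129e-7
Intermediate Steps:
j = 26309/18840 (j = -26309*(-1/18840) = 26309/18840 ≈ 1.3964)
I(H, O) = -3 - H*O/2 (I(H, O) = -(O*H + 6)/2 = -(H*O + 6)/2 = -(6 + H*O)/2 = -3 - H*O/2)
z(T) = T + T**2 + T*(-3 - T**2/2) (z(T) = (T**2 + (-3 - T*T/2)*T) + T = (T**2 + (-3 - T**2/2)*T) + T = (T**2 + T*(-3 - T**2/2)) + T = T + T**2 + T*(-3 - T**2/2))
1/(z(q) + j) = 1/((1/2)*(-159)*(-4 - 1*(-159)**2 + 2*(-159)) + 26309/18840) = 1/((1/2)*(-159)*(-4 - 1*25281 - 318) + 26309/18840) = 1/((1/2)*(-159)*(-4 - 25281 - 318) + 26309/18840) = 1/((1/2)*(-159)*(-25603) + 26309/18840) = 1/(4070877/2 + 26309/18840) = 1/(38347687649/18840) = 18840/38347687649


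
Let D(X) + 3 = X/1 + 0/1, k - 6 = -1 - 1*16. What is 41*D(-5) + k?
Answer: -339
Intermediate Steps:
k = -11 (k = 6 + (-1 - 1*16) = 6 + (-1 - 16) = 6 - 17 = -11)
D(X) = -3 + X (D(X) = -3 + (X/1 + 0/1) = -3 + (X*1 + 0*1) = -3 + (X + 0) = -3 + X)
41*D(-5) + k = 41*(-3 - 5) - 11 = 41*(-8) - 11 = -328 - 11 = -339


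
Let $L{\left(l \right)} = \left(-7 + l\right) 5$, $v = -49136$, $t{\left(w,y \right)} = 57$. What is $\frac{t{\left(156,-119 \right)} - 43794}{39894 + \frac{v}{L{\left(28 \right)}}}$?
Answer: $- \frac{4592385}{4139734} \approx -1.1093$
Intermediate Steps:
$L{\left(l \right)} = -35 + 5 l$
$\frac{t{\left(156,-119 \right)} - 43794}{39894 + \frac{v}{L{\left(28 \right)}}} = \frac{57 - 43794}{39894 - \frac{49136}{-35 + 5 \cdot 28}} = - \frac{43737}{39894 - \frac{49136}{-35 + 140}} = - \frac{43737}{39894 - \frac{49136}{105}} = - \frac{43737}{\frac{4139734}{105}} = \left(-43737\right) \frac{105}{4139734} = - \frac{4592385}{4139734}$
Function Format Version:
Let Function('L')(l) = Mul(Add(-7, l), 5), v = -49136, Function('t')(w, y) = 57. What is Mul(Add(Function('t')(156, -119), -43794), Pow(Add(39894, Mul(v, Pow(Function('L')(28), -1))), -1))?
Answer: Rational(-4592385, 4139734) ≈ -1.1093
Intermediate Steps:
Function('L')(l) = Add(-35, Mul(5, l))
Mul(Add(Function('t')(156, -119), -43794), Pow(Add(39894, Mul(v, Pow(Function('L')(28), -1))), -1)) = Mul(Add(57, -43794), Pow(Add(39894, Mul(-49136, Pow(Add(-35, Mul(5, 28)), -1))), -1)) = Mul(-43737, Pow(Add(39894, Mul(-49136, Pow(Add(-35, 140), -1))), -1)) = Mul(-43737, Pow(Add(39894, Mul(-49136, Pow(105, -1))), -1)) = Mul(-43737, Pow(Add(39894, Mul(-49136, Rational(1, 105))), -1)) = Mul(-43737, Pow(Add(39894, Rational(-49136, 105)), -1)) = Mul(-43737, Pow(Rational(4139734, 105), -1)) = Mul(-43737, Rational(105, 4139734)) = Rational(-4592385, 4139734)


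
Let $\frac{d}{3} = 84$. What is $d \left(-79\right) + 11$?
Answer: $-19897$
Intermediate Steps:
$d = 252$ ($d = 3 \cdot 84 = 252$)
$d \left(-79\right) + 11 = 252 \left(-79\right) + 11 = -19908 + 11 = -19897$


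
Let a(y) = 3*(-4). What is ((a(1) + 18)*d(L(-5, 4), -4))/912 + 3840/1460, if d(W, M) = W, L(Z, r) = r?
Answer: 7369/2774 ≈ 2.6565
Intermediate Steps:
a(y) = -12
((a(1) + 18)*d(L(-5, 4), -4))/912 + 3840/1460 = ((-12 + 18)*4)/912 + 3840/1460 = (6*4)*(1/912) + 3840*(1/1460) = 24*(1/912) + 192/73 = 1/38 + 192/73 = 7369/2774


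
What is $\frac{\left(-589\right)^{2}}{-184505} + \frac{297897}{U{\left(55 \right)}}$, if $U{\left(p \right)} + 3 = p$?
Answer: $\frac{54945446093}{9594260} \approx 5726.9$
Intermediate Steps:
$U{\left(p \right)} = -3 + p$
$\frac{\left(-589\right)^{2}}{-184505} + \frac{297897}{U{\left(55 \right)}} = \frac{\left(-589\right)^{2}}{-184505} + \frac{297897}{-3 + 55} = 346921 \left(- \frac{1}{184505}\right) + \frac{297897}{52} = - \frac{346921}{184505} + 297897 \cdot \frac{1}{52} = - \frac{346921}{184505} + \frac{297897}{52} = \frac{54945446093}{9594260}$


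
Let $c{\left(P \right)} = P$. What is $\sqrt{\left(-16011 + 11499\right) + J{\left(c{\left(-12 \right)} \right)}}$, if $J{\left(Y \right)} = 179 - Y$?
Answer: $i \sqrt{4321} \approx 65.734 i$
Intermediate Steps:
$\sqrt{\left(-16011 + 11499\right) + J{\left(c{\left(-12 \right)} \right)}} = \sqrt{\left(-16011 + 11499\right) + \left(179 - -12\right)} = \sqrt{-4512 + \left(179 + 12\right)} = \sqrt{-4512 + 191} = \sqrt{-4321} = i \sqrt{4321}$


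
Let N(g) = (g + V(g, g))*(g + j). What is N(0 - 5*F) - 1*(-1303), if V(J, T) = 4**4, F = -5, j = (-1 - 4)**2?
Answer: 15353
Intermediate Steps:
j = 25 (j = (-5)**2 = 25)
V(J, T) = 256
N(g) = (25 + g)*(256 + g) (N(g) = (g + 256)*(g + 25) = (256 + g)*(25 + g) = (25 + g)*(256 + g))
N(0 - 5*F) - 1*(-1303) = (6400 + (0 - 5*(-5))**2 + 281*(0 - 5*(-5))) - 1*(-1303) = (6400 + (0 + 25)**2 + 281*(0 + 25)) + 1303 = (6400 + 25**2 + 281*25) + 1303 = (6400 + 625 + 7025) + 1303 = 14050 + 1303 = 15353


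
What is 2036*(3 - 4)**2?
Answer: 2036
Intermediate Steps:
2036*(3 - 4)**2 = 2036*(-1)**2 = 2036*1 = 2036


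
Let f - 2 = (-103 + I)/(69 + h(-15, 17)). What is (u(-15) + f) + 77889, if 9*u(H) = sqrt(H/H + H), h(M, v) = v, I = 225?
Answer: 3349374/43 + I*sqrt(14)/9 ≈ 77892.0 + 0.41574*I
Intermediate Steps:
u(H) = sqrt(1 + H)/9 (u(H) = sqrt(H/H + H)/9 = sqrt(1 + H)/9)
f = 147/43 (f = 2 + (-103 + 225)/(69 + 17) = 2 + 122/86 = 2 + 122*(1/86) = 2 + 61/43 = 147/43 ≈ 3.4186)
(u(-15) + f) + 77889 = (sqrt(1 - 15)/9 + 147/43) + 77889 = (sqrt(-14)/9 + 147/43) + 77889 = ((I*sqrt(14))/9 + 147/43) + 77889 = (I*sqrt(14)/9 + 147/43) + 77889 = (147/43 + I*sqrt(14)/9) + 77889 = 3349374/43 + I*sqrt(14)/9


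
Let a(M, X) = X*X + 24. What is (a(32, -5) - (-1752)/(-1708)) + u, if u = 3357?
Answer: 1453924/427 ≈ 3405.0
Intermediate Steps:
a(M, X) = 24 + X² (a(M, X) = X² + 24 = 24 + X²)
(a(32, -5) - (-1752)/(-1708)) + u = ((24 + (-5)²) - (-1752)/(-1708)) + 3357 = ((24 + 25) - (-1752)*(-1)/1708) + 3357 = (49 - 1*438/427) + 3357 = (49 - 438/427) + 3357 = 20485/427 + 3357 = 1453924/427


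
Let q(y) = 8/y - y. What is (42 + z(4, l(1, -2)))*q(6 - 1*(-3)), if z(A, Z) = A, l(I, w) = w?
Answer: -3358/9 ≈ -373.11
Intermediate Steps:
q(y) = -y + 8/y
(42 + z(4, l(1, -2)))*q(6 - 1*(-3)) = (42 + 4)*(-(6 - 1*(-3)) + 8/(6 - 1*(-3))) = 46*(-(6 + 3) + 8/(6 + 3)) = 46*(-1*9 + 8/9) = 46*(-9 + 8*(⅑)) = 46*(-9 + 8/9) = 46*(-73/9) = -3358/9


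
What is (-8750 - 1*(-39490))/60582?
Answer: 15370/30291 ≈ 0.50741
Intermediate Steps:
(-8750 - 1*(-39490))/60582 = (-8750 + 39490)*(1/60582) = 30740*(1/60582) = 15370/30291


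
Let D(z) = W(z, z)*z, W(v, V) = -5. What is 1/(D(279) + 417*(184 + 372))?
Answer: 1/230457 ≈ 4.3392e-6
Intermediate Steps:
D(z) = -5*z
1/(D(279) + 417*(184 + 372)) = 1/(-5*279 + 417*(184 + 372)) = 1/(-1395 + 417*556) = 1/(-1395 + 231852) = 1/230457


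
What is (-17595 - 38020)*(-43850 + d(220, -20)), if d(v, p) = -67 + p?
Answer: 2443556255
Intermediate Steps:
(-17595 - 38020)*(-43850 + d(220, -20)) = (-17595 - 38020)*(-43850 + (-67 - 20)) = -55615*(-43850 - 87) = -55615*(-43937) = 2443556255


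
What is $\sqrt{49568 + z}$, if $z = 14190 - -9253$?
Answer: $\sqrt{73011} \approx 270.21$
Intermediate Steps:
$z = 23443$ ($z = 14190 + 9253 = 23443$)
$\sqrt{49568 + z} = \sqrt{49568 + 23443} = \sqrt{73011}$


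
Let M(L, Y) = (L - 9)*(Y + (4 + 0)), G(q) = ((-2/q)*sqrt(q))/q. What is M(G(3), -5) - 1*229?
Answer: -220 + 2*sqrt(3)/9 ≈ -219.61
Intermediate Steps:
G(q) = -2/q**(3/2) (G(q) = (-2/sqrt(q))/q = -2/q**(3/2))
M(L, Y) = (-9 + L)*(4 + Y) (M(L, Y) = (-9 + L)*(Y + 4) = (-9 + L)*(4 + Y))
M(G(3), -5) - 1*229 = (-36 - 9*(-5) + 4*(-2*sqrt(3)/9) - 2*sqrt(3)/9*(-5)) - 1*229 = (-36 + 45 + 4*(-2*sqrt(3)/9) - 2*sqrt(3)/9*(-5)) - 229 = (-36 + 45 - 8*sqrt(3)/9 + 10*sqrt(3)/9) - 229 = (9 + 2*sqrt(3)/9) - 229 = -220 + 2*sqrt(3)/9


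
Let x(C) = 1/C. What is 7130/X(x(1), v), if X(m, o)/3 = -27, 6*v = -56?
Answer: -7130/81 ≈ -88.025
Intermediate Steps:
v = -28/3 (v = (⅙)*(-56) = -28/3 ≈ -9.3333)
X(m, o) = -81 (X(m, o) = 3*(-27) = -81)
7130/X(x(1), v) = 7130/(-81) = 7130*(-1/81) = -7130/81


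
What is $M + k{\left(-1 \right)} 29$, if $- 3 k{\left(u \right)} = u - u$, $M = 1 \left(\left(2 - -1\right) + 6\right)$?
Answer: $9$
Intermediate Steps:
$M = 9$ ($M = 1 \left(\left(2 + 1\right) + 6\right) = 1 \left(3 + 6\right) = 1 \cdot 9 = 9$)
$k{\left(u \right)} = 0$ ($k{\left(u \right)} = - \frac{u - u}{3} = \left(- \frac{1}{3}\right) 0 = 0$)
$M + k{\left(-1 \right)} 29 = 9 + 0 \cdot 29 = 9 + 0 = 9$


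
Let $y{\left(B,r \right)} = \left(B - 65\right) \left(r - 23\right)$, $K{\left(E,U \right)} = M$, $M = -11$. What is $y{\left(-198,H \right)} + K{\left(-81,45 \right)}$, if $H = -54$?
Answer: $20240$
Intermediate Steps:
$K{\left(E,U \right)} = -11$
$y{\left(B,r \right)} = \left(-65 + B\right) \left(-23 + r\right)$ ($y{\left(B,r \right)} = \left(B - 65\right) \left(-23 + r\right) = \left(-65 + B\right) \left(-23 + r\right)$)
$y{\left(-198,H \right)} + K{\left(-81,45 \right)} = \left(1495 - -3510 - -4554 - -10692\right) - 11 = \left(1495 + 3510 + 4554 + 10692\right) - 11 = 20251 - 11 = 20240$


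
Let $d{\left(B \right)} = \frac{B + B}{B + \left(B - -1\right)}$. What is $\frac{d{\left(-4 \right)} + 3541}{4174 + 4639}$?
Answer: $\frac{24795}{61691} \approx 0.40192$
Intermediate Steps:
$d{\left(B \right)} = \frac{2 B}{1 + 2 B}$ ($d{\left(B \right)} = \frac{2 B}{B + \left(B + 1\right)} = \frac{2 B}{B + \left(1 + B\right)} = \frac{2 B}{1 + 2 B}$)
$\frac{d{\left(-4 \right)} + 3541}{4174 + 4639} = \frac{2 \left(-4\right) \frac{1}{1 + 2 \left(-4\right)} + 3541}{4174 + 4639} = \frac{2 \left(-4\right) \frac{1}{1 - 8} + 3541}{8813} = \left(2 \left(-4\right) \frac{1}{-7} + 3541\right) \frac{1}{8813} = \left(2 \left(-4\right) \left(- \frac{1}{7}\right) + 3541\right) \frac{1}{8813} = \left(\frac{8}{7} + 3541\right) \frac{1}{8813} = \frac{24795}{7} \cdot \frac{1}{8813} = \frac{24795}{61691}$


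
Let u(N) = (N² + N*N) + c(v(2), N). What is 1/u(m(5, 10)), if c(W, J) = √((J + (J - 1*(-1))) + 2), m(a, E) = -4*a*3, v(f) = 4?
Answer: 800/5760013 - I*√13/17280039 ≈ 0.00013889 - 2.0865e-7*I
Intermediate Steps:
m(a, E) = -12*a
c(W, J) = √(3 + 2*J) (c(W, J) = √((J + (J + 1)) + 2) = √((J + (1 + J)) + 2) = √((1 + 2*J) + 2) = √(3 + 2*J))
u(N) = √(3 + 2*N) + 2*N² (u(N) = (N² + N*N) + √(3 + 2*N) = (N² + N²) + √(3 + 2*N) = 2*N² + √(3 + 2*N) = √(3 + 2*N) + 2*N²)
1/u(m(5, 10)) = 1/(√(3 + 2*(-12*5)) + 2*(-12*5)²) = 1/(√(3 + 2*(-60)) + 2*(-60)²) = 1/(√(3 - 120) + 2*3600) = 1/(√(-117) + 7200) = 1/(3*I*√13 + 7200) = 1/(7200 + 3*I*√13)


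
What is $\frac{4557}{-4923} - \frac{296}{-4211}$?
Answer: $- \frac{5910773}{6910251} \approx -0.85536$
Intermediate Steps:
$\frac{4557}{-4923} - \frac{296}{-4211} = 4557 \left(- \frac{1}{4923}\right) - - \frac{296}{4211} = - \frac{1519}{1641} + \frac{296}{4211} = - \frac{5910773}{6910251}$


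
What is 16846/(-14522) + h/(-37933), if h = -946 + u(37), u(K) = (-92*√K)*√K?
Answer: -287924309/275431513 ≈ -1.0454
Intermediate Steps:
u(K) = -92*K
h = -4350 (h = -946 - 92*37 = -946 - 3404 = -4350)
16846/(-14522) + h/(-37933) = 16846/(-14522) - 4350/(-37933) = 16846*(-1/14522) - 4350*(-1/37933) = -8423/7261 + 4350/37933 = -287924309/275431513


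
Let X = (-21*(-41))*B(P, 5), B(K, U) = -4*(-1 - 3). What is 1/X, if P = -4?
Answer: 1/13776 ≈ 7.2590e-5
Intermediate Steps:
B(K, U) = 16 (B(K, U) = -4*(-4) = 16)
X = 13776 (X = -21*(-41)*16 = 861*16 = 13776)
1/X = 1/13776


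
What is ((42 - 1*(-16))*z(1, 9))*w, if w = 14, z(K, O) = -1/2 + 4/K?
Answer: 2842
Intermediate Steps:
z(K, O) = -½ + 4/K (z(K, O) = -1*½ + 4/K = -½ + 4/K)
((42 - 1*(-16))*z(1, 9))*w = ((42 - 1*(-16))*((½)*(8 - 1*1)/1))*14 = ((42 + 16)*((½)*1*(8 - 1)))*14 = (58*((½)*1*7))*14 = (58*(7/2))*14 = 203*14 = 2842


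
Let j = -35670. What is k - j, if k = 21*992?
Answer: 56502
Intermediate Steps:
k = 20832
k - j = 20832 - 1*(-35670) = 20832 + 35670 = 56502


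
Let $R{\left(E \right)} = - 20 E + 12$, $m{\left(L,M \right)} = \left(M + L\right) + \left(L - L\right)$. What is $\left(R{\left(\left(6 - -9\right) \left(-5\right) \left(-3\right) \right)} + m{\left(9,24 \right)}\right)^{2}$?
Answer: $19847025$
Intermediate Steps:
$m{\left(L,M \right)} = L + M$ ($m{\left(L,M \right)} = \left(L + M\right) + 0 = L + M$)
$R{\left(E \right)} = 12 - 20 E$
$\left(R{\left(\left(6 - -9\right) \left(-5\right) \left(-3\right) \right)} + m{\left(9,24 \right)}\right)^{2} = \left(\left(12 - 20 \left(6 - -9\right) \left(-5\right) \left(-3\right)\right) + \left(9 + 24\right)\right)^{2} = \left(\left(12 - 20 \left(6 + 9\right) \left(-5\right) \left(-3\right)\right) + 33\right)^{2} = \left(\left(12 - 20 \cdot 15 \left(-5\right) \left(-3\right)\right) + 33\right)^{2} = \left(\left(12 - 20 \left(\left(-75\right) \left(-3\right)\right)\right) + 33\right)^{2} = \left(\left(12 - 4500\right) + 33\right)^{2} = \left(-4488 + 33\right)^{2} = \left(-4455\right)^{2} = 19847025$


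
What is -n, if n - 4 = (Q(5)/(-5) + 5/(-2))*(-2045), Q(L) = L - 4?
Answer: -11051/2 ≈ -5525.5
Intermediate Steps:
Q(L) = -4 + L
n = 11051/2 (n = 4 + ((-4 + 5)/(-5) + 5/(-2))*(-2045) = 4 + (1*(-⅕) + 5*(-½))*(-2045) = 4 + (-⅕ - 5/2)*(-2045) = 4 - 27/10*(-2045) = 4 + 11043/2 = 11051/2 ≈ 5525.5)
-n = -1*11051/2 = -11051/2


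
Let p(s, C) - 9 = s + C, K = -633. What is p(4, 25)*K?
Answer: -24054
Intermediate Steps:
p(s, C) = 9 + C + s (p(s, C) = 9 + (s + C) = 9 + (C + s) = 9 + C + s)
p(4, 25)*K = (9 + 25 + 4)*(-633) = 38*(-633) = -24054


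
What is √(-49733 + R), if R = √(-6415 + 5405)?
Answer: √(-49733 + I*√1010) ≈ 0.0713 + 223.01*I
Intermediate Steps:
R = I*√1010 (R = √(-1010) = I*√1010 ≈ 31.78*I)
√(-49733 + R) = √(-49733 + I*√1010)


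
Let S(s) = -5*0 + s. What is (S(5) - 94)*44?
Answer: -3916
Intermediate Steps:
S(s) = s (S(s) = 0 + s = s)
(S(5) - 94)*44 = (5 - 94)*44 = -89*44 = -3916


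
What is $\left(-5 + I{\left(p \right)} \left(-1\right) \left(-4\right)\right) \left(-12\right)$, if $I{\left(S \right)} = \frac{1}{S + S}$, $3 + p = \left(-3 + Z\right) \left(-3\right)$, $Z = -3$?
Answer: $\frac{292}{5} \approx 58.4$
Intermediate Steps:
$p = 15$ ($p = -3 + \left(-3 - 3\right) \left(-3\right) = -3 - -18 = -3 + 18 = 15$)
$I{\left(S \right)} = \frac{1}{2 S}$
$\left(-5 + I{\left(p \right)} \left(-1\right) \left(-4\right)\right) \left(-12\right) = \left(-5 + \frac{1}{2 \cdot 15} \left(-1\right) \left(-4\right)\right) \left(-12\right) = \left(-5 + \frac{1}{2} \cdot \frac{1}{15} \left(-1\right) \left(-4\right)\right) \left(-12\right) = \left(-5 + \frac{1}{30} \left(-1\right) \left(-4\right)\right) \left(-12\right) = \left(-5 - - \frac{2}{15}\right) \left(-12\right) = \left(-5 + \frac{2}{15}\right) \left(-12\right) = \left(- \frac{73}{15}\right) \left(-12\right) = \frac{292}{5}$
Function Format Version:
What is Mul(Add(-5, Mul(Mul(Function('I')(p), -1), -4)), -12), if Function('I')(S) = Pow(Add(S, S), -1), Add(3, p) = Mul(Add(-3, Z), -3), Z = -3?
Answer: Rational(292, 5) ≈ 58.400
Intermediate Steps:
p = 15 (p = Add(-3, Mul(Add(-3, -3), -3)) = Add(-3, Mul(-6, -3)) = Add(-3, 18) = 15)
Function('I')(S) = Mul(Rational(1, 2), Pow(S, -1)) (Function('I')(S) = Pow(Mul(2, S), -1) = Mul(Rational(1, 2), Pow(S, -1)))
Mul(Add(-5, Mul(Mul(Function('I')(p), -1), -4)), -12) = Mul(Add(-5, Mul(Mul(Mul(Rational(1, 2), Pow(15, -1)), -1), -4)), -12) = Mul(Add(-5, Mul(Mul(Mul(Rational(1, 2), Rational(1, 15)), -1), -4)), -12) = Mul(Add(-5, Mul(Mul(Rational(1, 30), -1), -4)), -12) = Mul(Add(-5, Mul(Rational(-1, 30), -4)), -12) = Mul(Add(-5, Rational(2, 15)), -12) = Mul(Rational(-73, 15), -12) = Rational(292, 5)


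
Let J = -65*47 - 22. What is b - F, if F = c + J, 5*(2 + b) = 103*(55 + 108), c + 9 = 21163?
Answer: -73606/5 ≈ -14721.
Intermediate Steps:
c = 21154 (c = -9 + 21163 = 21154)
b = 16779/5 (b = -2 + (103*(55 + 108))/5 = -2 + (103*163)/5 = -2 + (⅕)*16789 = -2 + 16789/5 = 16779/5 ≈ 3355.8)
J = -3077 (J = -3055 - 22 = -3077)
F = 18077 (F = 21154 - 3077 = 18077)
b - F = 16779/5 - 1*18077 = 16779/5 - 18077 = -73606/5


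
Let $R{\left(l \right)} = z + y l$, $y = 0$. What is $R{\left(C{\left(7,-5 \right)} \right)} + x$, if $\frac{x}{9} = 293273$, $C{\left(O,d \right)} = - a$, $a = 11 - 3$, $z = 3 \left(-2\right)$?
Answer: $2639451$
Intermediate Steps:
$z = -6$
$a = 8$ ($a = 11 - 3 = 8$)
$C{\left(O,d \right)} = -8$ ($C{\left(O,d \right)} = \left(-1\right) 8 = -8$)
$R{\left(l \right)} = -6$ ($R{\left(l \right)} = -6 + 0 l = -6 + 0 = -6$)
$x = 2639457$ ($x = 9 \cdot 293273 = 2639457$)
$R{\left(C{\left(7,-5 \right)} \right)} + x = -6 + 2639457 = 2639451$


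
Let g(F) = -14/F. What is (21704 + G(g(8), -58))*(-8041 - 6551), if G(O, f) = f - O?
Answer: -315883968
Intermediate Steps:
(21704 + G(g(8), -58))*(-8041 - 6551) = (21704 + (-58 - (-14)/8))*(-8041 - 6551) = (21704 + (-58 - (-14)/8))*(-14592) = (21704 + (-58 - 1*(-7/4)))*(-14592) = (21704 + (-58 + 7/4))*(-14592) = (21704 - 225/4)*(-14592) = (86591/4)*(-14592) = -315883968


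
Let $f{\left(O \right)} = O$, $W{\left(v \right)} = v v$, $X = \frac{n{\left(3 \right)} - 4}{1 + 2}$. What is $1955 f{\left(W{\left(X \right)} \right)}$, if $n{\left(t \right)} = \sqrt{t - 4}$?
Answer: $\frac{9775}{3} - \frac{15640 i}{9} \approx 3258.3 - 1737.8 i$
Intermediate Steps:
$n{\left(t \right)} = \sqrt{-4 + t}$
$X = - \frac{4}{3} + \frac{i}{3}$ ($X = \frac{\sqrt{-4 + 3} - 4}{1 + 2} = \frac{\sqrt{-1} - 4}{3} = \left(i - 4\right) \frac{1}{3} = \left(-4 + i\right) \frac{1}{3} = - \frac{4}{3} + \frac{i}{3} \approx -1.3333 + 0.33333 i$)
$W{\left(v \right)} = v^{2}$
$1955 f{\left(W{\left(X \right)} \right)} = 1955 \left(- \frac{4}{3} + \frac{i}{3}\right)^{2}$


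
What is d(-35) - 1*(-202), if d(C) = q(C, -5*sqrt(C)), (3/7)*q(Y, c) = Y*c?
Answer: 202 + 1225*I*sqrt(35)/3 ≈ 202.0 + 2415.7*I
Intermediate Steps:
q(Y, c) = 7*Y*c/3 (q(Y, c) = 7*(Y*c)/3 = 7*Y*c/3)
d(C) = -35*C**(3/2)/3 (d(C) = 7*C*(-5*sqrt(C))/3 = -35*C**(3/2)/3)
d(-35) - 1*(-202) = -(-1225)*I*sqrt(35)/3 - 1*(-202) = -(-1225)*I*sqrt(35)/3 + 202 = 1225*I*sqrt(35)/3 + 202 = 202 + 1225*I*sqrt(35)/3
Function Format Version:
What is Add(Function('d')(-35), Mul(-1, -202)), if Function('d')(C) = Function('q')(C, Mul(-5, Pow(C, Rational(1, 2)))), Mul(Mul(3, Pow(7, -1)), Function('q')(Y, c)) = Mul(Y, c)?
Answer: Add(202, Mul(Rational(1225, 3), I, Pow(35, Rational(1, 2)))) ≈ Add(202.00, Mul(2415.7, I))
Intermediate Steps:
Function('q')(Y, c) = Mul(Rational(7, 3), Y, c) (Function('q')(Y, c) = Mul(Rational(7, 3), Mul(Y, c)) = Mul(Rational(7, 3), Y, c))
Function('d')(C) = Mul(Rational(-35, 3), Pow(C, Rational(3, 2))) (Function('d')(C) = Mul(Rational(7, 3), C, Mul(-5, Pow(C, Rational(1, 2)))) = Mul(Rational(-35, 3), Pow(C, Rational(3, 2))))
Add(Function('d')(-35), Mul(-1, -202)) = Add(Mul(Rational(-35, 3), Pow(-35, Rational(3, 2))), Mul(-1, -202)) = Add(Mul(Rational(-35, 3), Mul(-35, I, Pow(35, Rational(1, 2)))), 202) = Add(Mul(Rational(1225, 3), I, Pow(35, Rational(1, 2))), 202) = Add(202, Mul(Rational(1225, 3), I, Pow(35, Rational(1, 2))))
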